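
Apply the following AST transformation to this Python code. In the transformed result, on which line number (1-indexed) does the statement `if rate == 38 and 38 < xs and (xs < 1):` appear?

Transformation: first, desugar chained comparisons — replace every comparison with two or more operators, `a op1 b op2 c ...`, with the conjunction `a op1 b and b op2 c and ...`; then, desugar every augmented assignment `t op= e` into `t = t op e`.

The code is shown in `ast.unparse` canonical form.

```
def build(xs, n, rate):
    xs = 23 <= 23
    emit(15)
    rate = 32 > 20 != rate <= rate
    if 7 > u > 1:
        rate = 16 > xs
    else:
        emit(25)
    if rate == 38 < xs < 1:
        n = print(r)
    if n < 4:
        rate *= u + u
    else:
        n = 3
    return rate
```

Transformed code:
def build(xs, n, rate):
    xs = 23 <= 23
    emit(15)
    rate = 32 > 20 and 20 != rate and (rate <= rate)
    if 7 > u and u > 1:
        rate = 16 > xs
    else:
        emit(25)
    if rate == 38 and 38 < xs and (xs < 1):
        n = print(r)
    if n < 4:
        rate = rate * (u + u)
    else:
        n = 3
    return rate

9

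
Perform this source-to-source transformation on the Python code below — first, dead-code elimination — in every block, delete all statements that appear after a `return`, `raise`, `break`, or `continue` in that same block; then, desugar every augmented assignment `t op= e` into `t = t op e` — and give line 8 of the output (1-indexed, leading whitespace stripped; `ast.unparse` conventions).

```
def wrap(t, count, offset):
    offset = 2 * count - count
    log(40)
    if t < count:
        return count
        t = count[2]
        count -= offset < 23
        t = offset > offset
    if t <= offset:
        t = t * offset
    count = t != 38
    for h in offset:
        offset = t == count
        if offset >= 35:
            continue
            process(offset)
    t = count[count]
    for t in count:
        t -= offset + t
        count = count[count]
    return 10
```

Transformed code:
def wrap(t, count, offset):
    offset = 2 * count - count
    log(40)
    if t < count:
        return count
    if t <= offset:
        t = t * offset
    count = t != 38
    for h in offset:
        offset = t == count
        if offset >= 35:
            continue
    t = count[count]
    for t in count:
        t = t - (offset + t)
        count = count[count]
    return 10

count = t != 38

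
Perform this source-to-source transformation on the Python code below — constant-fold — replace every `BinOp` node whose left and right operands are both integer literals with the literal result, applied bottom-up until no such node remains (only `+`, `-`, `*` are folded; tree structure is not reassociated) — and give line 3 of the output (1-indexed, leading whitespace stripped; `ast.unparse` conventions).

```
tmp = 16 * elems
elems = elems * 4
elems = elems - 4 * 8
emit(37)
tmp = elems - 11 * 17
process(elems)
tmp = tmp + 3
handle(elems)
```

elems = elems - 32

Transformed code:
tmp = 16 * elems
elems = elems * 4
elems = elems - 32
emit(37)
tmp = elems - 187
process(elems)
tmp = tmp + 3
handle(elems)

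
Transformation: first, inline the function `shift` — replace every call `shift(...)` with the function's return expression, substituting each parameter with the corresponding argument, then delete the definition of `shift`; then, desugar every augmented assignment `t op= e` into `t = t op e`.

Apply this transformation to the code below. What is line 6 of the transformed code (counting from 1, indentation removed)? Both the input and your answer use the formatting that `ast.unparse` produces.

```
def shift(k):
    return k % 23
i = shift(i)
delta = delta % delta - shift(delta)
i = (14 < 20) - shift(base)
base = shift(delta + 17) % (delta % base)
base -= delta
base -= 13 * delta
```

Transformed code:
i = i % 23
delta = delta % delta - delta % 23
i = (14 < 20) - base % 23
base = (delta + 17) % 23 % (delta % base)
base = base - delta
base = base - 13 * delta

base = base - 13 * delta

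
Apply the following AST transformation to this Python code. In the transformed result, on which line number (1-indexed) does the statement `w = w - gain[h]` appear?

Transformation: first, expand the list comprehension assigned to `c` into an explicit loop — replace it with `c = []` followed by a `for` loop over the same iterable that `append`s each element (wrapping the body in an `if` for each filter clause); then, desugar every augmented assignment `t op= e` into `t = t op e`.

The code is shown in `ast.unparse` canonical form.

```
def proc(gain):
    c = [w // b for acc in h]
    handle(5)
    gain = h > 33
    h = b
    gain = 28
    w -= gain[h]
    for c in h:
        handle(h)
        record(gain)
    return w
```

9

Transformed code:
def proc(gain):
    c = []
    for acc in h:
        c.append(w // b)
    handle(5)
    gain = h > 33
    h = b
    gain = 28
    w = w - gain[h]
    for c in h:
        handle(h)
        record(gain)
    return w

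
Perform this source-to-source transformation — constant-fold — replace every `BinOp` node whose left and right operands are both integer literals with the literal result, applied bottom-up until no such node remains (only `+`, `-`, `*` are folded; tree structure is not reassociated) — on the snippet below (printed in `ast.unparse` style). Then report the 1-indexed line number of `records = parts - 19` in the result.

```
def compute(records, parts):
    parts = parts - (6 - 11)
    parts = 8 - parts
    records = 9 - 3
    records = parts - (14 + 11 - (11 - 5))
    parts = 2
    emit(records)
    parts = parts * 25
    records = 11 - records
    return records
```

5

Transformed code:
def compute(records, parts):
    parts = parts - -5
    parts = 8 - parts
    records = 6
    records = parts - 19
    parts = 2
    emit(records)
    parts = parts * 25
    records = 11 - records
    return records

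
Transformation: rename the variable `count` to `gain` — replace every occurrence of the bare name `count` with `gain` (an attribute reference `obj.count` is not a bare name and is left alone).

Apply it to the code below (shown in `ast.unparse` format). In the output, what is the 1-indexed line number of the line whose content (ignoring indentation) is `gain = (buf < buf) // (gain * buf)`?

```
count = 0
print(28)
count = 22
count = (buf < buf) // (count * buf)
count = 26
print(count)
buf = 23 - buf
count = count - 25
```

Transformed code:
gain = 0
print(28)
gain = 22
gain = (buf < buf) // (gain * buf)
gain = 26
print(gain)
buf = 23 - buf
gain = gain - 25

4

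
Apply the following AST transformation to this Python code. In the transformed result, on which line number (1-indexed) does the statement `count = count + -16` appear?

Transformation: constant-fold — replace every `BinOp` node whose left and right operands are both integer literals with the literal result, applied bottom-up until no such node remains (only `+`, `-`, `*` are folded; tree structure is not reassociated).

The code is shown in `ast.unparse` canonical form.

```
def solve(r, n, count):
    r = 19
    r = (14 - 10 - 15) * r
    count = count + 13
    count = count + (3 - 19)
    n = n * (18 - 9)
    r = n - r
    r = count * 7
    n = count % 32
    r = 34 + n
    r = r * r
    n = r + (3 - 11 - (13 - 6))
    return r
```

Transformed code:
def solve(r, n, count):
    r = 19
    r = -11 * r
    count = count + 13
    count = count + -16
    n = n * 9
    r = n - r
    r = count * 7
    n = count % 32
    r = 34 + n
    r = r * r
    n = r + -15
    return r

5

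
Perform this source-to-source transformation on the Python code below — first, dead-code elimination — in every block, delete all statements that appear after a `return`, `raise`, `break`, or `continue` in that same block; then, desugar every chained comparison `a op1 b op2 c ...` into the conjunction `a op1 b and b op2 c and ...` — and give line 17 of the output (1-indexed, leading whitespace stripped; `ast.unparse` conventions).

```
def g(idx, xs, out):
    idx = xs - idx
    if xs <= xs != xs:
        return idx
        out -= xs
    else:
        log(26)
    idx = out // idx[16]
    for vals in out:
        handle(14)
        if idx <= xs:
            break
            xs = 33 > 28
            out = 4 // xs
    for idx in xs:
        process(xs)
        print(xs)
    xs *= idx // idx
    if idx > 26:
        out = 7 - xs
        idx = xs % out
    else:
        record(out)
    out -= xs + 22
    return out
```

out = 7 - xs

Transformed code:
def g(idx, xs, out):
    idx = xs - idx
    if xs <= xs and xs != xs:
        return idx
    else:
        log(26)
    idx = out // idx[16]
    for vals in out:
        handle(14)
        if idx <= xs:
            break
    for idx in xs:
        process(xs)
        print(xs)
    xs *= idx // idx
    if idx > 26:
        out = 7 - xs
        idx = xs % out
    else:
        record(out)
    out -= xs + 22
    return out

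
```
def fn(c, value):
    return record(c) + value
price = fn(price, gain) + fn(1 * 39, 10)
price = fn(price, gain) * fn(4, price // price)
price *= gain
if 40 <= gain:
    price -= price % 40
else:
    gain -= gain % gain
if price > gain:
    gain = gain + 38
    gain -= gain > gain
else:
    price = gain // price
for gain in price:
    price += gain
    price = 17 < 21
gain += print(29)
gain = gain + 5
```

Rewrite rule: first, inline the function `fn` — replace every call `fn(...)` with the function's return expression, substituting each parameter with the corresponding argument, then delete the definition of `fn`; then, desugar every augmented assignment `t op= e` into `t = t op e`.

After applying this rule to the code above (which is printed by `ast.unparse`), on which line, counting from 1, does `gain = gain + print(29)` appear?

Transformed code:
price = record(price) + gain + (record(1 * 39) + 10)
price = (record(price) + gain) * (record(4) + price // price)
price = price * gain
if 40 <= gain:
    price = price - price % 40
else:
    gain = gain - gain % gain
if price > gain:
    gain = gain + 38
    gain = gain - (gain > gain)
else:
    price = gain // price
for gain in price:
    price = price + gain
    price = 17 < 21
gain = gain + print(29)
gain = gain + 5

16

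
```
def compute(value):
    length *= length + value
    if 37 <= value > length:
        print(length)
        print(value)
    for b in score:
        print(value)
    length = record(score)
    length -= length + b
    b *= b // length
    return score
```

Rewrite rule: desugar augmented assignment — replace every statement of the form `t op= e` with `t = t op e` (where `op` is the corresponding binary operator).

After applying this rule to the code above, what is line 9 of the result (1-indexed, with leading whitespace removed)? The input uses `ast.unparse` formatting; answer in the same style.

length = length - (length + b)

Transformed code:
def compute(value):
    length = length * (length + value)
    if 37 <= value > length:
        print(length)
        print(value)
    for b in score:
        print(value)
    length = record(score)
    length = length - (length + b)
    b = b * (b // length)
    return score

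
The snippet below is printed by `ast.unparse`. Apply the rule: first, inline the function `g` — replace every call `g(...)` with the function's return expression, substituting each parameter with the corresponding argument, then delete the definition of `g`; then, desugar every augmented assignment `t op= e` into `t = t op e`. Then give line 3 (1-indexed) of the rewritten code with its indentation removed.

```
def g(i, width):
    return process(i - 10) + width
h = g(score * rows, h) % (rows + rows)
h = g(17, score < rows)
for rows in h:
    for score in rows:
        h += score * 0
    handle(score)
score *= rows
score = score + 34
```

Transformed code:
h = (process(score * rows - 10) + h) % (rows + rows)
h = process(17 - 10) + (score < rows)
for rows in h:
    for score in rows:
        h = h + score * 0
    handle(score)
score = score * rows
score = score + 34

for rows in h:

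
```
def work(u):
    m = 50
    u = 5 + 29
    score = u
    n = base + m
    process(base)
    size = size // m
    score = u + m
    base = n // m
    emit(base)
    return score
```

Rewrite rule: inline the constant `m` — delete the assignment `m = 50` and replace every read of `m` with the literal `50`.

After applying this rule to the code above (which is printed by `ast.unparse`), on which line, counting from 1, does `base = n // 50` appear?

Transformed code:
def work(u):
    u = 5 + 29
    score = u
    n = base + 50
    process(base)
    size = size // 50
    score = u + 50
    base = n // 50
    emit(base)
    return score

8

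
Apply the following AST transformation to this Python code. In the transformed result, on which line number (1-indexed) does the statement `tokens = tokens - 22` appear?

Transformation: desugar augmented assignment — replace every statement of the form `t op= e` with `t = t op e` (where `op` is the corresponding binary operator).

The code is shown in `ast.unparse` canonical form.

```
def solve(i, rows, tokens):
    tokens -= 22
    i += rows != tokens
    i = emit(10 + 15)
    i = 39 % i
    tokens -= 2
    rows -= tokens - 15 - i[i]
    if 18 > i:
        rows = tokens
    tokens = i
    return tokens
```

2

Transformed code:
def solve(i, rows, tokens):
    tokens = tokens - 22
    i = i + (rows != tokens)
    i = emit(10 + 15)
    i = 39 % i
    tokens = tokens - 2
    rows = rows - (tokens - 15 - i[i])
    if 18 > i:
        rows = tokens
    tokens = i
    return tokens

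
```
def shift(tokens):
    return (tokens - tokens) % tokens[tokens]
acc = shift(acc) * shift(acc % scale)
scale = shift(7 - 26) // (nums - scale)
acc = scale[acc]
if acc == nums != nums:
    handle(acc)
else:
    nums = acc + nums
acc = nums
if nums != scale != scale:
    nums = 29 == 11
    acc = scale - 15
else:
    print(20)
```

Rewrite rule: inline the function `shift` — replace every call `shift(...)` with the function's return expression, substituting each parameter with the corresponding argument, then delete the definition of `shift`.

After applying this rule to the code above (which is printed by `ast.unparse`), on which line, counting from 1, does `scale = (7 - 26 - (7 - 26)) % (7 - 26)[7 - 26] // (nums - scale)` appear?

Transformed code:
acc = (acc - acc) % acc[acc] * ((acc % scale - acc % scale) % (acc % scale)[acc % scale])
scale = (7 - 26 - (7 - 26)) % (7 - 26)[7 - 26] // (nums - scale)
acc = scale[acc]
if acc == nums != nums:
    handle(acc)
else:
    nums = acc + nums
acc = nums
if nums != scale != scale:
    nums = 29 == 11
    acc = scale - 15
else:
    print(20)

2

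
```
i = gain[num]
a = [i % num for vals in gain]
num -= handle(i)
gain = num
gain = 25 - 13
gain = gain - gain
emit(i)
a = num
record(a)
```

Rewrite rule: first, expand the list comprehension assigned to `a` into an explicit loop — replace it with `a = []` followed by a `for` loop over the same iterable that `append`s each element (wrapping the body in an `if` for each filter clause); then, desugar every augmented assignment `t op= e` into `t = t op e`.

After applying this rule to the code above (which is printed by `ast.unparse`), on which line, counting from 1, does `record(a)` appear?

Transformed code:
i = gain[num]
a = []
for vals in gain:
    a.append(i % num)
num = num - handle(i)
gain = num
gain = 25 - 13
gain = gain - gain
emit(i)
a = num
record(a)

11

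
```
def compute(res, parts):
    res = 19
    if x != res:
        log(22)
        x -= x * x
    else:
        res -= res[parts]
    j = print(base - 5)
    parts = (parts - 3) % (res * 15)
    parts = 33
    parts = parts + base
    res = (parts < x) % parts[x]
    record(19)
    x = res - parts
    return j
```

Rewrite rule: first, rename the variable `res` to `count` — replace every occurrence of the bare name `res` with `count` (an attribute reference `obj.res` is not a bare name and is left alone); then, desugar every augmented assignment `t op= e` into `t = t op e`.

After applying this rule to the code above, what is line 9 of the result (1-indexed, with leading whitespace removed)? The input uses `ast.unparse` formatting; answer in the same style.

parts = (parts - 3) % (count * 15)

Transformed code:
def compute(count, parts):
    count = 19
    if x != count:
        log(22)
        x = x - x * x
    else:
        count = count - count[parts]
    j = print(base - 5)
    parts = (parts - 3) % (count * 15)
    parts = 33
    parts = parts + base
    count = (parts < x) % parts[x]
    record(19)
    x = count - parts
    return j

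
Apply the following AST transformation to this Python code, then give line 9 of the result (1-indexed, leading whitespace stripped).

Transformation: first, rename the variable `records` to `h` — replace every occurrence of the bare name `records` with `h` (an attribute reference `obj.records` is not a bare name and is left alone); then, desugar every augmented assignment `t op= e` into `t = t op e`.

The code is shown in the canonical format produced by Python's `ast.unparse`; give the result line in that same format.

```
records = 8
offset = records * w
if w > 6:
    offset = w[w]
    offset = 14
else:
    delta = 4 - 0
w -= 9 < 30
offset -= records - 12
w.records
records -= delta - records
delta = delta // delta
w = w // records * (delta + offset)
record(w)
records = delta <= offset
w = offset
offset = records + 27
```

Transformed code:
h = 8
offset = h * w
if w > 6:
    offset = w[w]
    offset = 14
else:
    delta = 4 - 0
w = w - (9 < 30)
offset = offset - (h - 12)
w.records
h = h - (delta - h)
delta = delta // delta
w = w // h * (delta + offset)
record(w)
h = delta <= offset
w = offset
offset = h + 27

offset = offset - (h - 12)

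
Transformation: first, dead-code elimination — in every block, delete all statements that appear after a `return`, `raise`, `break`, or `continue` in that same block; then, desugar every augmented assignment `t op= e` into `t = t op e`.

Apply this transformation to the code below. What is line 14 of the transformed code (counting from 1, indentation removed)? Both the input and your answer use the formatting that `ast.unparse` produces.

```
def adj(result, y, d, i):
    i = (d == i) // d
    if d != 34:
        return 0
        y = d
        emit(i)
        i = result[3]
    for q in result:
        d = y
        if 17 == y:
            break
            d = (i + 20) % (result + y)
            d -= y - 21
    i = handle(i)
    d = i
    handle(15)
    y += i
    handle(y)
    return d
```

return d

Transformed code:
def adj(result, y, d, i):
    i = (d == i) // d
    if d != 34:
        return 0
    for q in result:
        d = y
        if 17 == y:
            break
    i = handle(i)
    d = i
    handle(15)
    y = y + i
    handle(y)
    return d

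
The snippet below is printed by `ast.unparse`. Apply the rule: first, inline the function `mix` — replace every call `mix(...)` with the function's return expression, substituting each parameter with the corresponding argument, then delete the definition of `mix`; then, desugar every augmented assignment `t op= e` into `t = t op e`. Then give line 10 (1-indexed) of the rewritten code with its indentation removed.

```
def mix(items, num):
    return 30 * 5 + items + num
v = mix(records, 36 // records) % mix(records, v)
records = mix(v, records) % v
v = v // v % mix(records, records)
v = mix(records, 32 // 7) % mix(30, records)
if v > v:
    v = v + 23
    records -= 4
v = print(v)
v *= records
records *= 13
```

Transformed code:
v = (30 * 5 + records + 36 // records) % (30 * 5 + records + v)
records = (30 * 5 + v + records) % v
v = v // v % (30 * 5 + records + records)
v = (30 * 5 + records + 32 // 7) % (30 * 5 + 30 + records)
if v > v:
    v = v + 23
    records = records - 4
v = print(v)
v = v * records
records = records * 13

records = records * 13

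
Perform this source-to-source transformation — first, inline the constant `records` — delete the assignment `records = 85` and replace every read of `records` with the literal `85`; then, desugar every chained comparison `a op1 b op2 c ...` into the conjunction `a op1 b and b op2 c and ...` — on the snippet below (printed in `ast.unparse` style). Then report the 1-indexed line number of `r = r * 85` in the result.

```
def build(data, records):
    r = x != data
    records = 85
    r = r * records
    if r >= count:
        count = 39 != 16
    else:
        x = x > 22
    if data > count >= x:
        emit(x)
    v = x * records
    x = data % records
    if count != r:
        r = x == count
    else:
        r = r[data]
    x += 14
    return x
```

Transformed code:
def build(data, records):
    r = x != data
    r = r * 85
    if r >= count:
        count = 39 != 16
    else:
        x = x > 22
    if data > count and count >= x:
        emit(x)
    v = x * 85
    x = data % 85
    if count != r:
        r = x == count
    else:
        r = r[data]
    x += 14
    return x

3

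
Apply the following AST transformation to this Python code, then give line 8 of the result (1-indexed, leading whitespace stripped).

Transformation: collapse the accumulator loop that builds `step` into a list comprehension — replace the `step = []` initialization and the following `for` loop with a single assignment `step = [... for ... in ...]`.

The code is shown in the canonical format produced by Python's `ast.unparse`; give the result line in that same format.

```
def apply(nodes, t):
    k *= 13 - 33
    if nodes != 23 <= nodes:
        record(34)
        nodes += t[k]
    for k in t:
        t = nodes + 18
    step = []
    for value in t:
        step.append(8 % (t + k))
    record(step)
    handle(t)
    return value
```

step = [8 % (t + k) for value in t]

Transformed code:
def apply(nodes, t):
    k *= 13 - 33
    if nodes != 23 <= nodes:
        record(34)
        nodes += t[k]
    for k in t:
        t = nodes + 18
    step = [8 % (t + k) for value in t]
    record(step)
    handle(t)
    return value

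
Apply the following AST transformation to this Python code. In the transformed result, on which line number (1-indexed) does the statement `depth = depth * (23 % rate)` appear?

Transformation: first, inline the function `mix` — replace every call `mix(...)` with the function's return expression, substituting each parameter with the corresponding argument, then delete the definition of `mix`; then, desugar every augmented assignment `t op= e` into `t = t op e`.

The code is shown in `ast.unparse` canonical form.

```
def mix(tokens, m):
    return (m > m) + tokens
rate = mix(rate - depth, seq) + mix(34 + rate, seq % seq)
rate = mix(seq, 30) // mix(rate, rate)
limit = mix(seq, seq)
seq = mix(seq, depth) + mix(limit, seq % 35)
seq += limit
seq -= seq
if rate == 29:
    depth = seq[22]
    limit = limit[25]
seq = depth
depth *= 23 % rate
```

11

Transformed code:
rate = (seq > seq) + (rate - depth) + ((seq % seq > seq % seq) + (34 + rate))
rate = ((30 > 30) + seq) // ((rate > rate) + rate)
limit = (seq > seq) + seq
seq = (depth > depth) + seq + ((seq % 35 > seq % 35) + limit)
seq = seq + limit
seq = seq - seq
if rate == 29:
    depth = seq[22]
    limit = limit[25]
seq = depth
depth = depth * (23 % rate)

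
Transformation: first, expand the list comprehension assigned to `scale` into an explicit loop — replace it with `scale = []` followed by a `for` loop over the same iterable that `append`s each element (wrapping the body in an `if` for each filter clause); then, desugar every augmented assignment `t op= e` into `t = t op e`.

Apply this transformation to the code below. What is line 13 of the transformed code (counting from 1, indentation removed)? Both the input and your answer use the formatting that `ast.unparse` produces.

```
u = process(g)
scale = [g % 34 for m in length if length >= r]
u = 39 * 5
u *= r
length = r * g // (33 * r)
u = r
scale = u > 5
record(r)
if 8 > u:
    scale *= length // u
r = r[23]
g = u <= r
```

scale = scale * (length // u)

Transformed code:
u = process(g)
scale = []
for m in length:
    if length >= r:
        scale.append(g % 34)
u = 39 * 5
u = u * r
length = r * g // (33 * r)
u = r
scale = u > 5
record(r)
if 8 > u:
    scale = scale * (length // u)
r = r[23]
g = u <= r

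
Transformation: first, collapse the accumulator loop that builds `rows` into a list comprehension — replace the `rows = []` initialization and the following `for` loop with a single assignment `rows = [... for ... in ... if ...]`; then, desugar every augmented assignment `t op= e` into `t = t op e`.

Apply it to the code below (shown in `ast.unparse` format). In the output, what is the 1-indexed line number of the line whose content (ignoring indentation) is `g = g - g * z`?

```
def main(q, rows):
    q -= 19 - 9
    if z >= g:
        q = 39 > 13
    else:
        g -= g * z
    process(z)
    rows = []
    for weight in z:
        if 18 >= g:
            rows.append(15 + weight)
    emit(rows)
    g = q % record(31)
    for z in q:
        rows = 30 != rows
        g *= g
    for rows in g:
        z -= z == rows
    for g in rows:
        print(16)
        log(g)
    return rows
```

6

Transformed code:
def main(q, rows):
    q = q - (19 - 9)
    if z >= g:
        q = 39 > 13
    else:
        g = g - g * z
    process(z)
    rows = [15 + weight for weight in z if 18 >= g]
    emit(rows)
    g = q % record(31)
    for z in q:
        rows = 30 != rows
        g = g * g
    for rows in g:
        z = z - (z == rows)
    for g in rows:
        print(16)
        log(g)
    return rows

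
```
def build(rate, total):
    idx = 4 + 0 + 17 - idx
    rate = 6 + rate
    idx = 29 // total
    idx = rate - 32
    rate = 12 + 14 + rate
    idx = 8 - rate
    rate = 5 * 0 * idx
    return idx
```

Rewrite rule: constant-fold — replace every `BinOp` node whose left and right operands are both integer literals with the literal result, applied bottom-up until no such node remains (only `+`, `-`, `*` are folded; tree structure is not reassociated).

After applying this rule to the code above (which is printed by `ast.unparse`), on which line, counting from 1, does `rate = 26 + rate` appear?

6

Transformed code:
def build(rate, total):
    idx = 21 - idx
    rate = 6 + rate
    idx = 29 // total
    idx = rate - 32
    rate = 26 + rate
    idx = 8 - rate
    rate = 0 * idx
    return idx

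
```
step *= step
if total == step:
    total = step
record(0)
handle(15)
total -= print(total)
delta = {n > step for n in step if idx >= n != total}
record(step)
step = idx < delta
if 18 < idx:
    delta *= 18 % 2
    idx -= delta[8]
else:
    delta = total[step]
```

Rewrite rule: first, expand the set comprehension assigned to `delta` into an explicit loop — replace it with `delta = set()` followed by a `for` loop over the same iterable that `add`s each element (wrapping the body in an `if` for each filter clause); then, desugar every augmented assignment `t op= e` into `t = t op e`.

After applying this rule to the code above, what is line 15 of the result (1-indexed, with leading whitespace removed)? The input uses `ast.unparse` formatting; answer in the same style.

idx = idx - delta[8]

Transformed code:
step = step * step
if total == step:
    total = step
record(0)
handle(15)
total = total - print(total)
delta = set()
for n in step:
    if idx >= n != total:
        delta.add(n > step)
record(step)
step = idx < delta
if 18 < idx:
    delta = delta * (18 % 2)
    idx = idx - delta[8]
else:
    delta = total[step]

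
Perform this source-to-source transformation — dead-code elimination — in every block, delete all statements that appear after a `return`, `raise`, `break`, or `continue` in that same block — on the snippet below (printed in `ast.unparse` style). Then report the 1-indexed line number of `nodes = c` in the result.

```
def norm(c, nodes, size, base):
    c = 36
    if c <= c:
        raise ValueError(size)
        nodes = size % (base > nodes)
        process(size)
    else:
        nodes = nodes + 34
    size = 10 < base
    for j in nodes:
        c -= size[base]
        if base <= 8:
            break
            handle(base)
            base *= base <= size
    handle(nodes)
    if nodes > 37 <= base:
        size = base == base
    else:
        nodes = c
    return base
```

16

Transformed code:
def norm(c, nodes, size, base):
    c = 36
    if c <= c:
        raise ValueError(size)
    else:
        nodes = nodes + 34
    size = 10 < base
    for j in nodes:
        c -= size[base]
        if base <= 8:
            break
    handle(nodes)
    if nodes > 37 <= base:
        size = base == base
    else:
        nodes = c
    return base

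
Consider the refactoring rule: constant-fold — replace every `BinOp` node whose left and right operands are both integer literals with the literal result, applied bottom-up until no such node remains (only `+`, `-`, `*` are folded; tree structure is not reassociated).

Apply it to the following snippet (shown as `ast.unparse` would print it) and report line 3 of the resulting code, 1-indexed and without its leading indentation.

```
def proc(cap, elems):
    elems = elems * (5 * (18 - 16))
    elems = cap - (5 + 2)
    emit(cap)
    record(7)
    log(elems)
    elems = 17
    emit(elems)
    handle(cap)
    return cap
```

Transformed code:
def proc(cap, elems):
    elems = elems * 10
    elems = cap - 7
    emit(cap)
    record(7)
    log(elems)
    elems = 17
    emit(elems)
    handle(cap)
    return cap

elems = cap - 7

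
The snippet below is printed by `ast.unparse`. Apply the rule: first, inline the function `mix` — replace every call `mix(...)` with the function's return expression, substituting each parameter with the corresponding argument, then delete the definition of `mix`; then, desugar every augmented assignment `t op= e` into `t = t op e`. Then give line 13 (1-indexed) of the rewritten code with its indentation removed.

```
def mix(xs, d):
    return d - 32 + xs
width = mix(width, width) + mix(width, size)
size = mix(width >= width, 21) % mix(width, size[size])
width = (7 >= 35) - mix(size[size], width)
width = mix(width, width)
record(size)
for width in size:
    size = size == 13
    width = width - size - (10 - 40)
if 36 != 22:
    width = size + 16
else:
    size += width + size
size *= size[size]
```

size = size * size[size]

Transformed code:
width = width - 32 + width + (size - 32 + width)
size = (21 - 32 + (width >= width)) % (size[size] - 32 + width)
width = (7 >= 35) - (width - 32 + size[size])
width = width - 32 + width
record(size)
for width in size:
    size = size == 13
    width = width - size - (10 - 40)
if 36 != 22:
    width = size + 16
else:
    size = size + (width + size)
size = size * size[size]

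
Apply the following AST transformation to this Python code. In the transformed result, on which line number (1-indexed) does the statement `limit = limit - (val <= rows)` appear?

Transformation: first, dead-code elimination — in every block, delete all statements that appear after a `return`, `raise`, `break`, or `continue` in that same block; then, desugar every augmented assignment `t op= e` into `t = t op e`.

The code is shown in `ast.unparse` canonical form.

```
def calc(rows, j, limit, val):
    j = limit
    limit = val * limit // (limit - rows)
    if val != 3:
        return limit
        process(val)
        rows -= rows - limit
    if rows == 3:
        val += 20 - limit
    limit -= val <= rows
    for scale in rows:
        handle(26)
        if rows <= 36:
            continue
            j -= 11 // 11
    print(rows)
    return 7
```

Transformed code:
def calc(rows, j, limit, val):
    j = limit
    limit = val * limit // (limit - rows)
    if val != 3:
        return limit
    if rows == 3:
        val = val + (20 - limit)
    limit = limit - (val <= rows)
    for scale in rows:
        handle(26)
        if rows <= 36:
            continue
    print(rows)
    return 7

8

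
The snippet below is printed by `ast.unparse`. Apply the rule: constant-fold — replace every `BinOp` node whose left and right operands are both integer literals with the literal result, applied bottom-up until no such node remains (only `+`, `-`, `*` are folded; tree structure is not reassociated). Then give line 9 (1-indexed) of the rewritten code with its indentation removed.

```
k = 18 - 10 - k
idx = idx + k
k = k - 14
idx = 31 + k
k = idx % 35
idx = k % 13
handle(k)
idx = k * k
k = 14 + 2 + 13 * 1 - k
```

k = 29 - k

Transformed code:
k = 8 - k
idx = idx + k
k = k - 14
idx = 31 + k
k = idx % 35
idx = k % 13
handle(k)
idx = k * k
k = 29 - k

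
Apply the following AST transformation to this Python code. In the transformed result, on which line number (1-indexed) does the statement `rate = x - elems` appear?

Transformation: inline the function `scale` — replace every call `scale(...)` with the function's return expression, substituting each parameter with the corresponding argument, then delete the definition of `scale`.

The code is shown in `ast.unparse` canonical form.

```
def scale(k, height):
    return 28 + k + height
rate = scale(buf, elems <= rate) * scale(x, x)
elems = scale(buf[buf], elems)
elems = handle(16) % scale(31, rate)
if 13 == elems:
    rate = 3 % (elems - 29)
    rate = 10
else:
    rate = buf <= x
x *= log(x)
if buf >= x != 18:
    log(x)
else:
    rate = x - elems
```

13

Transformed code:
rate = (28 + buf + (elems <= rate)) * (28 + x + x)
elems = 28 + buf[buf] + elems
elems = handle(16) % (28 + 31 + rate)
if 13 == elems:
    rate = 3 % (elems - 29)
    rate = 10
else:
    rate = buf <= x
x *= log(x)
if buf >= x != 18:
    log(x)
else:
    rate = x - elems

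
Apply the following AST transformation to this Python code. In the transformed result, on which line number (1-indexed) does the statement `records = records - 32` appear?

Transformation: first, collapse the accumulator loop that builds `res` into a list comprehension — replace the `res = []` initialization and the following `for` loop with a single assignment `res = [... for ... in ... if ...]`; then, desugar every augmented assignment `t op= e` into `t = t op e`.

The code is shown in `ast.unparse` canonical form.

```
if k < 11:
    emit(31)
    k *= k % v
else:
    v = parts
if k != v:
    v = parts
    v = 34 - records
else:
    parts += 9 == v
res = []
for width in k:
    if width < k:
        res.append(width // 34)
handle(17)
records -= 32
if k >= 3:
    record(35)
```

13

Transformed code:
if k < 11:
    emit(31)
    k = k * (k % v)
else:
    v = parts
if k != v:
    v = parts
    v = 34 - records
else:
    parts = parts + (9 == v)
res = [width // 34 for width in k if width < k]
handle(17)
records = records - 32
if k >= 3:
    record(35)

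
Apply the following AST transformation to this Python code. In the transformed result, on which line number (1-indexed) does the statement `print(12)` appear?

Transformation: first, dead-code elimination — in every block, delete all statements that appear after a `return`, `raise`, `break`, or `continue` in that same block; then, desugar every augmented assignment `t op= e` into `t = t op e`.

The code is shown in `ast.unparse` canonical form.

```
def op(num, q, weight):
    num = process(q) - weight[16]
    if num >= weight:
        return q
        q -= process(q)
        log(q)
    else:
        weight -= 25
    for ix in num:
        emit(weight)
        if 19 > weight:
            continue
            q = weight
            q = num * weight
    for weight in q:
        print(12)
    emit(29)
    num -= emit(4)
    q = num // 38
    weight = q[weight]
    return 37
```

Transformed code:
def op(num, q, weight):
    num = process(q) - weight[16]
    if num >= weight:
        return q
    else:
        weight = weight - 25
    for ix in num:
        emit(weight)
        if 19 > weight:
            continue
    for weight in q:
        print(12)
    emit(29)
    num = num - emit(4)
    q = num // 38
    weight = q[weight]
    return 37

12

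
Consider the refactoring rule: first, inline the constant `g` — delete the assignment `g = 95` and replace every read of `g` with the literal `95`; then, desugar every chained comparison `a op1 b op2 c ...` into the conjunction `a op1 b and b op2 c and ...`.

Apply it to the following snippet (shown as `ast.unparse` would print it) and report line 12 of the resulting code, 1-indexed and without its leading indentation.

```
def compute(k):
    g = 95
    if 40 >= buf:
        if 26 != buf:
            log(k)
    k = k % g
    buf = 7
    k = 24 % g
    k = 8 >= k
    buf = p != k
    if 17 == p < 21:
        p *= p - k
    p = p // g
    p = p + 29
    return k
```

Transformed code:
def compute(k):
    if 40 >= buf:
        if 26 != buf:
            log(k)
    k = k % 95
    buf = 7
    k = 24 % 95
    k = 8 >= k
    buf = p != k
    if 17 == p and p < 21:
        p *= p - k
    p = p // 95
    p = p + 29
    return k

p = p // 95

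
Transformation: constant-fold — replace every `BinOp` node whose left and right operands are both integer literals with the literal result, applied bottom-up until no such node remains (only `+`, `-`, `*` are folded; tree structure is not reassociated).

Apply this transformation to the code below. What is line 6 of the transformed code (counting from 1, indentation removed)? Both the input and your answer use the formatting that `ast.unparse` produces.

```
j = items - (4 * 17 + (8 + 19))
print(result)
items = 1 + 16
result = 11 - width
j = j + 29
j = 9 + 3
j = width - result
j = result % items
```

Transformed code:
j = items - 95
print(result)
items = 17
result = 11 - width
j = j + 29
j = 12
j = width - result
j = result % items

j = 12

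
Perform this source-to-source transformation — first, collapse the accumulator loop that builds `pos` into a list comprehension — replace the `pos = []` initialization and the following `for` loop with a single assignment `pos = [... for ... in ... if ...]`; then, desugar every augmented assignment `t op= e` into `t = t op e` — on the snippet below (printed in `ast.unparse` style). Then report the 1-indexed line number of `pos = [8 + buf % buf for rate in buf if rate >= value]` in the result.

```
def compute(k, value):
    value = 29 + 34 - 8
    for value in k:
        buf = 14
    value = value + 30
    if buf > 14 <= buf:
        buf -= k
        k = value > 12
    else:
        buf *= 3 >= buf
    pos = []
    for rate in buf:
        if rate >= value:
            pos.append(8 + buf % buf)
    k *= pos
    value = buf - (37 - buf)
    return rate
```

Transformed code:
def compute(k, value):
    value = 29 + 34 - 8
    for value in k:
        buf = 14
    value = value + 30
    if buf > 14 <= buf:
        buf = buf - k
        k = value > 12
    else:
        buf = buf * (3 >= buf)
    pos = [8 + buf % buf for rate in buf if rate >= value]
    k = k * pos
    value = buf - (37 - buf)
    return rate

11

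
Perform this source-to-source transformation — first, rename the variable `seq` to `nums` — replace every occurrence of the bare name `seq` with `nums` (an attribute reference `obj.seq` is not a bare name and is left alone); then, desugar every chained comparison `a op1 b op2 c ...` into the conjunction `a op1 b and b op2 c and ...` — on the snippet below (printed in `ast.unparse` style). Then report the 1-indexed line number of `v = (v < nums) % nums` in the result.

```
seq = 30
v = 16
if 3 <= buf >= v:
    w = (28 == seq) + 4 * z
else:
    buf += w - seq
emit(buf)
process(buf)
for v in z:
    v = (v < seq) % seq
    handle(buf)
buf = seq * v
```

10

Transformed code:
nums = 30
v = 16
if 3 <= buf and buf >= v:
    w = (28 == nums) + 4 * z
else:
    buf += w - nums
emit(buf)
process(buf)
for v in z:
    v = (v < nums) % nums
    handle(buf)
buf = nums * v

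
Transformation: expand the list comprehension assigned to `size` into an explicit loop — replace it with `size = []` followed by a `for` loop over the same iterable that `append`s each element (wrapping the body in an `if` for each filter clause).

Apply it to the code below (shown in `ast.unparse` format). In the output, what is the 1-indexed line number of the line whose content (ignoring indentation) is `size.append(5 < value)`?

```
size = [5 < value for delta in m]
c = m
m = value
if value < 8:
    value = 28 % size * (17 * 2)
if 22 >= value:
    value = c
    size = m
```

Transformed code:
size = []
for delta in m:
    size.append(5 < value)
c = m
m = value
if value < 8:
    value = 28 % size * (17 * 2)
if 22 >= value:
    value = c
    size = m

3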